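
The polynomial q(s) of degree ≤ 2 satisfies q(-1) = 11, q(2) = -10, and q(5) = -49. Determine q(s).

Write q(s) = as^2 + bs + c. Substituting each data point gives a linear system:
  a - b + c = 11
  4a + 2b + c = -10
  25a + 5b + c = -49
Solving the system yields a = -1, b = -6, c = 6.
So q(s) = -s^2 - 6s + 6.
Check: q(5) = -49. ✓

q(s) = -s^2 - 6s + 6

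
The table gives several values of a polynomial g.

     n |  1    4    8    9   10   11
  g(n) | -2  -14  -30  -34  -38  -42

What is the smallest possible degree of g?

Divided differences on the nodes 1, 4, 8, 9, 10, 11:
  order 0: -2  -14  -30  -34  -38  -42
  order 1: -4  -4  -4  -4  -4
  order 2: 0  0  0  0
  order 3: 0  0  0
  order 4: 0  0
  order 5: 0
The order-1 divided differences are all -4 (nonzero) and every higher order vanishes, so the data lies on a polynomial of degree exactly 1.

1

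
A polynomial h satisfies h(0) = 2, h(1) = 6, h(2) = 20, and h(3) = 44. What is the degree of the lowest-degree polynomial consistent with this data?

2

Forward differences of the values at u = 0, 1, 2, 3:
  h  : 2  6  20  44
  Δ  : 4  14  24
  Δ^2: 10  10
  Δ^3: 0
The second differences are constant (10) and nonzero, while all higher differences vanish, so the minimal degree is 2.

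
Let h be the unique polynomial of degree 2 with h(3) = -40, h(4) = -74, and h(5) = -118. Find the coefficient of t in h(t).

Write h(t) = at^2 + bt + c. Substituting each data point gives a linear system:
  9a + 3b + c = -40
  16a + 4b + c = -74
  25a + 5b + c = -118
Solving the system yields a = -5, b = 1, c = 2.
So h(t) = -5t^2 + t + 2.
The coefficient of t is 1.

1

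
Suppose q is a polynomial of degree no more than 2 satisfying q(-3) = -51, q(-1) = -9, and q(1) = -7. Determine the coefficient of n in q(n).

1

Write q(n) = an^2 + bn + c. Substituting each data point gives a linear system:
  9a - 3b + c = -51
  a - b + c = -9
  a + b + c = -7
Solving the system yields a = -5, b = 1, c = -3.
So q(n) = -5n² + n - 3.
The coefficient of n is 1.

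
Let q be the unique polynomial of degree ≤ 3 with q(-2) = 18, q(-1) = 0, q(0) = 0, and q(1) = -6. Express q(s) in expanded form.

Using the Lagrange interpolation formula with nodes -2, -1, 0, 1:
  L_0(s) = (s + 1)s(s - 1) / -6
  L_1(s) = (s + 2)s(s - 1) / 2
  L_2(s) = (s + 2)(s + 1)(s - 1) / -2
  L_3(s) = (s + 2)(s + 1)s / 6
Then q(s) = 18·L_0(s) + 0·L_1(s) + 0·L_2(s) - 6·L_3(s).
Expanding and collecting terms gives q(s) = -4s^3 - 3s^2 + s.
Check: q(-2) = 18. ✓

q(s) = -4s^3 - 3s^2 + s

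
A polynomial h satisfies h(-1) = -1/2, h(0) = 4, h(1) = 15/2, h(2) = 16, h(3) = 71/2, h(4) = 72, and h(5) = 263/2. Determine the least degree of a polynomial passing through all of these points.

Forward differences of the values at u = -1, 0, 1, 2, 3, 4, 5:
  h  : -1/2  4  15/2  16  71/2  72  263/2
  Δ  : 9/2  7/2  17/2  39/2  73/2  119/2
  Δ^2: -1  5  11  17  23
  Δ^3: 6  6  6  6
  Δ^4: 0  0  0
  Δ^5: 0  0
  Δ^6: 0
The third differences are constant (6) and nonzero, while all higher differences vanish, so the minimal degree is 3.

3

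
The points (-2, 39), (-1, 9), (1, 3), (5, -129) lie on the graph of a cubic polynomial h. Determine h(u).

h(u) = -2u^3 + 5u^2 - u + 1

Using the Lagrange interpolation formula with nodes -2, -1, 1, 5:
  L_0(u) = (u + 1)(u - 1)(u - 5) / -21
  L_1(u) = (u + 2)(u - 1)(u - 5) / 12
  L_2(u) = (u + 2)(u + 1)(u - 5) / -24
  L_3(u) = (u + 2)(u + 1)(u - 1) / 168
Then h(u) = 39·L_0(u) + 9·L_1(u) + 3·L_2(u) - 129·L_3(u).
Expanding and collecting terms gives h(u) = -2u³ + 5u² - u + 1.
Check: h(-2) = 39. ✓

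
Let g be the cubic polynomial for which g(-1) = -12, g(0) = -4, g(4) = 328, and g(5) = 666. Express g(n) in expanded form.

Using the Lagrange interpolation formula with nodes -1, 0, 4, 5:
  L_0(n) = n(n - 4)(n - 5) / -30
  L_1(n) = (n + 1)(n - 4)(n - 5) / 20
  L_2(n) = (n + 1)n(n - 5) / -20
  L_3(n) = (n + 1)n(n - 4) / 30
Then g(n) = -12·L_0(n) - 4·L_1(n) + 328·L_2(n) + 666·L_3(n).
Expanding and collecting terms gives g(n) = 6n^3 - 3n^2 - n - 4.
Check: g(4) = 328. ✓

g(n) = 6n^3 - 3n^2 - n - 4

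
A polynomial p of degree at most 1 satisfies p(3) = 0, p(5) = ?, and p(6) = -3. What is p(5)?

The 2 known points determine the degree-1 polynomial uniquely.
Write p(x) = ax + b. Substituting each data point gives a linear system:
  3a + b = 0
  6a + b = -3
Solving the system yields a = -1, b = 3.
So p(x) = -x + 3.
Then p(5) = -2.

-2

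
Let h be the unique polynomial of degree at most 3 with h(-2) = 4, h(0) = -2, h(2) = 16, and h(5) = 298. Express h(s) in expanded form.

Write h(s) = as^3 + bs^2 + cs + d. Substituting each data point gives a linear system:
  -8a + 4b - 2c + d = 4
  d = -2
  8a + 4b + 2c + d = 16
  125a + 25b + 5c + d = 298
Solving the system yields a = 2, b = 3, c = -5, d = -2.
So h(s) = 2s³ + 3s² - 5s - 2.
Check: h(-2) = 4. ✓

h(s) = 2s^3 + 3s^2 - 5s - 2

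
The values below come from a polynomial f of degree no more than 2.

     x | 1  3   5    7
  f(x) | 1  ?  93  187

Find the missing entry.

The 3 known points determine the degree-2 polynomial uniquely.
Write f(x) = ax^2 + bx + c. Substituting each data point gives a linear system:
  a + b + c = 1
  25a + 5b + c = 93
  49a + 7b + c = 187
Solving the system yields a = 4, b = -1, c = -2.
So f(x) = 4x^2 - x - 2.
Then f(3) = 31.

31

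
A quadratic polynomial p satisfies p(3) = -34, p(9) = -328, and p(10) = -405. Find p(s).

Write p(s) = as^2 + bs + c. Substituting each data point gives a linear system:
  9a + 3b + c = -34
  81a + 9b + c = -328
  100a + 10b + c = -405
Solving the system yields a = -4, b = -1, c = 5.
So p(s) = -4s^2 - s + 5.
Check: p(9) = -328. ✓

p(s) = -4s^2 - s + 5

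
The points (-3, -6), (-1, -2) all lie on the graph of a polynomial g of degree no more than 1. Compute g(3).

6

Using the Lagrange interpolation formula with nodes -3, -1:
  L_0(s) = (s + 1) / -2
  L_1(s) = (s + 3) / 2
Then g(s) = -6·L_0(s) - 2·L_1(s).
Expanding and collecting terms gives g(s) = 2s.
Evaluating at s = 3: g(3) = 6.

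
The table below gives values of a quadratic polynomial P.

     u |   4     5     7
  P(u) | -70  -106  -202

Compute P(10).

Write P(u) = au^2 + bu + c. Substituting each data point gives a linear system:
  16a + 4b + c = -70
  25a + 5b + c = -106
  49a + 7b + c = -202
Solving the system yields a = -4, b = 0, c = -6.
So P(u) = -4u² - 6.
Then P(10) = -406.

-406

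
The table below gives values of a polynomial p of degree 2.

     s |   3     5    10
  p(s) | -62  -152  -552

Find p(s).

p(s) = -5s^2 - 5s - 2

Using the Lagrange interpolation formula with nodes 3, 5, 10:
  L_0(s) = (s - 5)(s - 10) / 14
  L_1(s) = (s - 3)(s - 10) / -10
  L_2(s) = (s - 3)(s - 5) / 35
Then p(s) = -62·L_0(s) - 152·L_1(s) - 552·L_2(s).
Expanding and collecting terms gives p(s) = -5s² - 5s - 2.
Check: p(5) = -152. ✓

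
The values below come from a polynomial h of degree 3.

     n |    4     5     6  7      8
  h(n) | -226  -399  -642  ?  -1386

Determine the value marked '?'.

On equispaced nodes a degree-3 polynomial has vanishing fourth forward difference, so
  h(4) - 4·h(5) + 6·h(6) - 4·h(7) + h(8) = 0.
Substituting the known values and solving for h(7):
  -4·h(7) = 3868
  h(7) = -967.

-967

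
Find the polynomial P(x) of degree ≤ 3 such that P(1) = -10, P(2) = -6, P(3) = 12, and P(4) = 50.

Using the Lagrange interpolation formula with nodes 1, 2, 3, 4:
  L_0(x) = (x - 2)(x - 3)(x - 4) / -6
  L_1(x) = (x - 1)(x - 3)(x - 4) / 2
  L_2(x) = (x - 1)(x - 2)(x - 4) / -2
  L_3(x) = (x - 1)(x - 2)(x - 3) / 6
Then P(x) = -10·L_0(x) - 6·L_1(x) + 12·L_2(x) + 50·L_3(x).
Expanding and collecting terms gives P(x) = x^3 + x^2 - 6x - 6.
Check: P(2) = -6. ✓

P(x) = x^3 + x^2 - 6x - 6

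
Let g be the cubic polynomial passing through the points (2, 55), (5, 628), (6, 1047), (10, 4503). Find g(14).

Using the Lagrange interpolation formula with nodes 2, 5, 6, 10:
  L_0(s) = (s - 5)(s - 6)(s - 10) / -96
  L_1(s) = (s - 2)(s - 6)(s - 10) / 15
  L_2(s) = (s - 2)(s - 5)(s - 10) / -16
  L_3(s) = (s - 2)(s - 5)(s - 6) / 160
Then g(s) = 55·L_0(s) + 628·L_1(s) + 1047·L_2(s) + 4503·L_3(s).
Expanding and collecting terms gives g(s) = 4s^3 + 5s^2 + 3.
Evaluating at s = 14: g(14) = 11959.

11959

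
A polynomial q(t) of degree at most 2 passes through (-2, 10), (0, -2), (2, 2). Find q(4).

Write q(t) = at^2 + bt + c. Substituting each data point gives a linear system:
  4a - 2b + c = 10
  c = -2
  4a + 2b + c = 2
Solving the system yields a = 2, b = -2, c = -2.
So q(t) = 2t² - 2t - 2.
Then q(4) = 22.

22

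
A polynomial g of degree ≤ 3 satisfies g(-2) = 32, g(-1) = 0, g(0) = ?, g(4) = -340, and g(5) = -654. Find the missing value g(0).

The 4 known points determine the degree-3 polynomial uniquely.
Write g(s) = as^3 + bs^2 + cs + d. Substituting each data point gives a linear system:
  -8a + 4b - 2c + d = 32
  -a + b - c + d = 0
  64a + 16b + 4c + d = -340
  125a + 25b + 5c + d = -654
Solving the system yields a = -5, b = -1, c = 0, d = -4.
So g(s) = -5s^3 - s^2 - 4.
Then g(0) = -4.

-4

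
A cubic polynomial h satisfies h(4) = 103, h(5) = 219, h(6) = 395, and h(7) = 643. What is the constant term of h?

-1

Write h(t) = at^3 + bt^2 + ct + d. Substituting each data point gives a linear system:
  64a + 16b + 4c + d = 103
  125a + 25b + 5c + d = 219
  216a + 36b + 6c + d = 395
  343a + 49b + 7c + d = 643
Solving the system yields a = 2, b = 0, c = -6, d = -1.
So h(t) = 2t^3 - 6t - 1.
The constant term is -1.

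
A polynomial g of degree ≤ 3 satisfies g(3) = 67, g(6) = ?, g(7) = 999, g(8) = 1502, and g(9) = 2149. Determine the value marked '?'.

The 4 known points determine the degree-3 polynomial uniquely.
Write g(x) = ax^3 + bx^2 + cx + d. Substituting each data point gives a linear system:
  27a + 9b + 3c + d = 67
  343a + 49b + 7c + d = 999
  512a + 64b + 8c + d = 1502
  729a + 81b + 9c + d = 2149
Solving the system yields a = 3, b = 0, c = -4, d = -2.
So g(x) = 3x^3 - 4x - 2.
Then g(6) = 622.

622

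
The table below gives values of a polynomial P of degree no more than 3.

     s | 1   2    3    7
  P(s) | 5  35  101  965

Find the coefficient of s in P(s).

-2

Write P(s) = as^3 + bs^2 + cs + d. Substituting each data point gives a linear system:
  a + b + c + d = 5
  8a + 4b + 2c + d = 35
  27a + 9b + 3c + d = 101
  343a + 49b + 7c + d = 965
Solving the system yields a = 2, b = 6, c = -2, d = -1.
So P(s) = 2s^3 + 6s^2 - 2s - 1.
The coefficient of s is -2.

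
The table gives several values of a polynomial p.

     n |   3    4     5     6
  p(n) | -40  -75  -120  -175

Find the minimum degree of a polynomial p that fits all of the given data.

2

Forward differences of the values at n = 3, 4, 5, 6:
  p  : -40  -75  -120  -175
  Δ  : -35  -45  -55
  Δ^2: -10  -10
  Δ^3: 0
The second differences are constant (-10) and nonzero, while all higher differences vanish, so the minimal degree is 2.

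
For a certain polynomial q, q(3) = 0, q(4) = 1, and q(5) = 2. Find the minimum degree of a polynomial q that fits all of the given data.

1

Forward differences of the values at u = 3, 4, 5:
  q  : 0  1  2
  Δ  : 1  1
  Δ^2: 0
The first differences are constant (1) and nonzero, while all higher differences vanish, so the minimal degree is 1.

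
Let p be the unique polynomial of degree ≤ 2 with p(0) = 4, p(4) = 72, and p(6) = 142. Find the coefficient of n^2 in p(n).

Write p(n) = an^2 + bn + c. Substituting each data point gives a linear system:
  c = 4
  16a + 4b + c = 72
  36a + 6b + c = 142
Solving the system yields a = 3, b = 5, c = 4.
So p(n) = 3n² + 5n + 4.
The leading coefficient is 3.

3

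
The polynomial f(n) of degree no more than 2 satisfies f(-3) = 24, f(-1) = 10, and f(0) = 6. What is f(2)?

Write f(n) = an^2 + bn + c. Substituting each data point gives a linear system:
  9a - 3b + c = 24
  a - b + c = 10
  c = 6
Solving the system yields a = 1, b = -3, c = 6.
So f(n) = n^2 - 3n + 6.
Then f(2) = 4.

4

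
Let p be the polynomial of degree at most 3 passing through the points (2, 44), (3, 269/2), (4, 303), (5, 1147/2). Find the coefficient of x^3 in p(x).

4

Write p(x) = ax^3 + bx^2 + cx + d. Substituting each data point gives a linear system:
  8a + 4b + 2c + d = 44
  27a + 9b + 3c + d = 269/2
  64a + 16b + 4c + d = 303
  125a + 25b + 5c + d = 1147/2
Solving the system yields a = 4, b = 3, c = -1/2, d = 1.
So p(x) = 4x³ + 3x² - (1/2)x + 1.
The leading coefficient is 4.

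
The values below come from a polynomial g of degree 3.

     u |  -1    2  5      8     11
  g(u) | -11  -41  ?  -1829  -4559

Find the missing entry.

The 4 known points determine the degree-3 polynomial uniquely.
Write g(u) = au^3 + bu^2 + cu + d. Substituting each data point gives a linear system:
  -a + b - c + d = -11
  8a + 4b + 2c + d = -41
  512a + 64b + 8c + d = -1829
  1331a + 121b + 11c + d = -4559
Solving the system yields a = -3, b = -5, c = 4, d = -5.
So g(u) = -3u^3 - 5u^2 + 4u - 5.
Then g(5) = -485.

-485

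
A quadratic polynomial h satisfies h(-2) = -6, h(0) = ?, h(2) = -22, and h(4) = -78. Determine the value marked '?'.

On equispaced nodes a degree-2 polynomial has vanishing third forward difference, so
  - h(-2) + 3·h(0) - 3·h(2) + h(4) = 0.
Substituting the known values and solving for h(0):
  3·h(0) = 6
  h(0) = 2.

2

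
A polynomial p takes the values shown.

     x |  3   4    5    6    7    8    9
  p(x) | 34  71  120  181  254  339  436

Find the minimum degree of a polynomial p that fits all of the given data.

2

Forward differences of the values at x = 3, 4, 5, 6, 7, 8, 9:
  p  : 34  71  120  181  254  339  436
  Δ  : 37  49  61  73  85  97
  Δ^2: 12  12  12  12  12
  Δ^3: 0  0  0  0
  Δ^4: 0  0  0
  Δ^5: 0  0
  Δ^6: 0
The second differences are constant (12) and nonzero, while all higher differences vanish, so the minimal degree is 2.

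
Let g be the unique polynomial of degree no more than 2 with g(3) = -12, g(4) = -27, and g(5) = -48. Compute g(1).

Using the Lagrange interpolation formula with nodes 3, 4, 5:
  L_0(s) = (s - 4)(s - 5) / 2
  L_1(s) = (s - 3)(s - 5) / -1
  L_2(s) = (s - 3)(s - 4) / 2
Then g(s) = -12·L_0(s) - 27·L_1(s) - 48·L_2(s).
Expanding and collecting terms gives g(s) = -3s² + 6s - 3.
Evaluating at s = 1: g(1) = 0.

0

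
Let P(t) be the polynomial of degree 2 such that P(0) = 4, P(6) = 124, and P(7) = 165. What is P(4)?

60

Write P(t) = at^2 + bt + c. Substituting each data point gives a linear system:
  c = 4
  36a + 6b + c = 124
  49a + 7b + c = 165
Solving the system yields a = 3, b = 2, c = 4.
So P(t) = 3t^2 + 2t + 4.
Then P(4) = 60.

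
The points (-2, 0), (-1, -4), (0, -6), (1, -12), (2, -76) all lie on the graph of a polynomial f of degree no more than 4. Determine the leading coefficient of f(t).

Write f(t) = at^4 + bt^3 + ct^2 + dt + e. Substituting each data point gives a linear system:
  16a - 8b + 4c - 2d + e = 0
  a - b + c - d + e = -4
  e = -6
  a + b + c + d + e = -12
  16a + 8b + 4c + 2d + e = -76
Solving the system yields a = -2, b = -5, c = 0, d = 1, e = -6.
So f(t) = -2t^4 - 5t^3 + t - 6.
The leading coefficient is -2.

-2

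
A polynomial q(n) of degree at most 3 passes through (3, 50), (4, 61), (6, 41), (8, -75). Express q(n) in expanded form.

Using the Lagrange interpolation formula with nodes 3, 4, 6, 8:
  L_0(n) = (n - 4)(n - 6)(n - 8) / -15
  L_1(n) = (n - 3)(n - 6)(n - 8) / 8
  L_2(n) = (n - 3)(n - 4)(n - 8) / -12
  L_3(n) = (n - 3)(n - 4)(n - 6) / 40
Then q(n) = 50·L_0(n) + 61·L_1(n) + 41·L_2(n) - 75·L_3(n).
Expanding and collecting terms gives q(n) = -n^3 + 6n^2 + 6n + 5.
Check: q(4) = 61. ✓

q(n) = -n^3 + 6n^2 + 6n + 5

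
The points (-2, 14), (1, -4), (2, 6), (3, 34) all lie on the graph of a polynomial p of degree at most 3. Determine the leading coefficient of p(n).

Write p(n) = an^3 + bn^2 + cn + d. Substituting each data point gives a linear system:
  -8a + 4b - 2c + d = 14
  a + b + c + d = -4
  8a + 4b + 2c + d = 6
  27a + 9b + 3c + d = 34
Solving the system yields a = 1, b = 3, c = -6, d = -2.
So p(n) = n³ + 3n² - 6n - 2.
The leading coefficient is 1.

1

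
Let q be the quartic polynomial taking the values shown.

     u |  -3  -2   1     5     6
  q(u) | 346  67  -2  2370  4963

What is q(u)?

Write q(u) = au^4 + bu^3 + cu^2 + du + e. Substituting each data point gives a linear system:
  81a - 27b + 9c - 3d + e = 346
  16a - 8b + 4c - 2d + e = 67
  a + b + c + d + e = -2
  625a + 125b + 25c + 5d + e = 2370
  1296a + 216b + 36c + 6d + e = 4963
Solving the system yields a = 4, b = -1, c = 0, d = 0, e = -5.
So q(u) = 4u⁴ - u³ - 5.
Check: q(-2) = 67. ✓

q(u) = 4u^4 - u^3 - 5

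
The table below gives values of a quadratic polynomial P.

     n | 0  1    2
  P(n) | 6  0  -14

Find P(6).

-150

Write P(n) = an^2 + bn + c. Substituting each data point gives a linear system:
  c = 6
  a + b + c = 0
  4a + 2b + c = -14
Solving the system yields a = -4, b = -2, c = 6.
So P(n) = -4n^2 - 2n + 6.
Then P(6) = -150.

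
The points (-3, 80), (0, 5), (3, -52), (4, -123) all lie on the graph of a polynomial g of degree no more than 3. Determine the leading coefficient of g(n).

-2

Write g(n) = an^3 + bn^2 + cn + d. Substituting each data point gives a linear system:
  -27a + 9b - 3c + d = 80
  d = 5
  27a + 9b + 3c + d = -52
  64a + 16b + 4c + d = -123
Solving the system yields a = -2, b = 1, c = -4, d = 5.
So g(n) = -2n^3 + n^2 - 4n + 5.
The leading coefficient is -2.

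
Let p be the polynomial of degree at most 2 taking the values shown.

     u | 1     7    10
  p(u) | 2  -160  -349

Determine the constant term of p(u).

Write p(u) = au^2 + bu + c. Substituting each data point gives a linear system:
  a + b + c = 2
  49a + 7b + c = -160
  100a + 10b + c = -349
Solving the system yields a = -4, b = 5, c = 1.
So p(u) = -4u² + 5u + 1.
The constant term is 1.

1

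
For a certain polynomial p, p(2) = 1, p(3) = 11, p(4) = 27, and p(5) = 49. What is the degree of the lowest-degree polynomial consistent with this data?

2

Forward differences of the values at n = 2, 3, 4, 5:
  p  : 1  11  27  49
  Δ  : 10  16  22
  Δ^2: 6  6
  Δ^3: 0
The second differences are constant (6) and nonzero, while all higher differences vanish, so the minimal degree is 2.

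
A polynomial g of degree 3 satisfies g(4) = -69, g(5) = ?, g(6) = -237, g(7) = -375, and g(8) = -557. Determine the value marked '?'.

-137

The 4 known points determine the degree-3 polynomial uniquely.
Write g(u) = au^3 + bu^2 + cu + d. Substituting each data point gives a linear system:
  64a + 16b + 4c + d = -69
  216a + 36b + 6c + d = -237
  343a + 49b + 7c + d = -375
  512a + 64b + 8c + d = -557
Solving the system yields a = -1, b = -1, c = 2, d = 3.
So g(u) = -u³ - u² + 2u + 3.
Then g(5) = -137.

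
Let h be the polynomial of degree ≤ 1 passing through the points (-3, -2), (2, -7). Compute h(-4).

Using the Lagrange interpolation formula with nodes -3, 2:
  L_0(x) = (x - 2) / -5
  L_1(x) = (x + 3) / 5
Then h(x) = -2·L_0(x) - 7·L_1(x).
Expanding and collecting terms gives h(x) = -x - 5.
Evaluating at x = -4: h(-4) = -1.

-1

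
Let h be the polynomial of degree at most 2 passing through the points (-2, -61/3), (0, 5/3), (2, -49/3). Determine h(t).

h(t) = -5t^2 + t + 5/3

Using the Lagrange interpolation formula with nodes -2, 0, 2:
  L_0(t) = t(t - 2) / 8
  L_1(t) = (t + 2)(t - 2) / -4
  L_2(t) = (t + 2)t / 8
Then h(t) = -61/3·L_0(t) + 5/3·L_1(t) - 49/3·L_2(t).
Expanding and collecting terms gives h(t) = -5t^2 + t + 5/3.
Check: h(-2) = -61/3. ✓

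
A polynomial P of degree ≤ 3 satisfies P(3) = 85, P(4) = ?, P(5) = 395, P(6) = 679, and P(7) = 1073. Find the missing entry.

The 4 known points determine the degree-3 polynomial uniquely.
Write P(x) = ax^3 + bx^2 + cx + d. Substituting each data point gives a linear system:
  27a + 9b + 3c + d = 85
  125a + 25b + 5c + d = 395
  216a + 36b + 6c + d = 679
  343a + 49b + 7c + d = 1073
Solving the system yields a = 3, b = 1, c = 0, d = -5.
So P(x) = 3x³ + x² - 5.
Then P(4) = 203.

203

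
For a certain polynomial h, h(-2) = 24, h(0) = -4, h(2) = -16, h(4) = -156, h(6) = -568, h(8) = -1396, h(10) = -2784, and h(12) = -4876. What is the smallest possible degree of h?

Forward differences of the values at t = -2, 0, 2, 4, 6, 8, 10, 12:
  h  : 24  -4  -16  -156  -568  -1396  -2784  -4876
  Δ  : -28  -12  -140  -412  -828  -1388  -2092
  Δ^2: 16  -128  -272  -416  -560  -704
  Δ^3: -144  -144  -144  -144  -144
  Δ^4: 0  0  0  0
  Δ^5: 0  0  0
  Δ^6: 0  0
  Δ^7: 0
The third differences are constant (-144) and nonzero, while all higher differences vanish, so the minimal degree is 3.

3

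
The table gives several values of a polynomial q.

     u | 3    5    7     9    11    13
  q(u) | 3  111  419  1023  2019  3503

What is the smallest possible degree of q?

3

Forward differences of the values at u = 3, 5, 7, 9, 11, 13:
  q  : 3  111  419  1023  2019  3503
  Δ  : 108  308  604  996  1484
  Δ^2: 200  296  392  488
  Δ^3: 96  96  96
  Δ^4: 0  0
  Δ^5: 0
The third differences are constant (96) and nonzero, while all higher differences vanish, so the minimal degree is 3.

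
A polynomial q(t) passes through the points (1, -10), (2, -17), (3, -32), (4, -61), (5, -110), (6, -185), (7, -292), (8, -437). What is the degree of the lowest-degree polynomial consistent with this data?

3

Forward differences of the values at t = 1, 2, 3, 4, 5, 6, 7, 8:
  q  : -10  -17  -32  -61  -110  -185  -292  -437
  Δ  : -7  -15  -29  -49  -75  -107  -145
  Δ^2: -8  -14  -20  -26  -32  -38
  Δ^3: -6  -6  -6  -6  -6
  Δ^4: 0  0  0  0
  Δ^5: 0  0  0
  Δ^6: 0  0
  Δ^7: 0
The third differences are constant (-6) and nonzero, while all higher differences vanish, so the minimal degree is 3.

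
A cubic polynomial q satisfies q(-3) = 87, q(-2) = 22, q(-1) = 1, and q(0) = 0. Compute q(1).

-5

Forward differences of the values at n = -3, -2, -1, 0:
  q  : 87  22  1  0
  Δ  : -65  -21  -1
  Δ^2: 44  20
  Δ^3: -24
The third differences are constant, confirming degree 3.
Interpolating (Newton forward form) and evaluating at n = 1 gives q(1) = -5.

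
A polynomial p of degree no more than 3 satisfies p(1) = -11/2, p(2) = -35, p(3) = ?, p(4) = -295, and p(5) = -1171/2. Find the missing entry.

The 4 known points determine the degree-3 polynomial uniquely.
Write p(n) = an^3 + bn^2 + cn + d. Substituting each data point gives a linear system:
  a + b + c + d = -11/2
  8a + 4b + 2c + d = -35
  64a + 16b + 4c + d = -295
  125a + 25b + 5c + d = -1171/2
Solving the system yields a = -5, b = 3/2, c = 1, d = -3.
So p(n) = -5n^3 + (3/2)n^2 + n - 3.
Then p(3) = -243/2.

-243/2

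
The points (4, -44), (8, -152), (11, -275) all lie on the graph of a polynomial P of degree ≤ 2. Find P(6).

Using the Lagrange interpolation formula with nodes 4, 8, 11:
  L_0(x) = (x - 8)(x - 11) / 28
  L_1(x) = (x - 4)(x - 11) / -12
  L_2(x) = (x - 4)(x - 8) / 21
Then P(x) = -44·L_0(x) - 152·L_1(x) - 275·L_2(x).
Expanding and collecting terms gives P(x) = -2x^2 - 3x.
Evaluating at x = 6: P(6) = -90.

-90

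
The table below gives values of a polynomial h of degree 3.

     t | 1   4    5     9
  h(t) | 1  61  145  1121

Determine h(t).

h(t) = 2t^3 - 4t^2 - 2t + 5

Write h(t) = at^3 + bt^2 + ct + d. Substituting each data point gives a linear system:
  a + b + c + d = 1
  64a + 16b + 4c + d = 61
  125a + 25b + 5c + d = 145
  729a + 81b + 9c + d = 1121
Solving the system yields a = 2, b = -4, c = -2, d = 5.
So h(t) = 2t³ - 4t² - 2t + 5.
Check: h(9) = 1121. ✓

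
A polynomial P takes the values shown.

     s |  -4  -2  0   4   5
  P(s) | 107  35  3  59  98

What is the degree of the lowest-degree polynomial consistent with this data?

Divided differences on the nodes -4, -2, 0, 4, 5:
  order 0: 107  35  3  59  98
  order 1: -36  -16  14  39
  order 2: 5  5  5
  order 3: 0  0
  order 4: 0
The order-2 divided differences are all 5 (nonzero) and every higher order vanishes, so the data lies on a polynomial of degree exactly 2.

2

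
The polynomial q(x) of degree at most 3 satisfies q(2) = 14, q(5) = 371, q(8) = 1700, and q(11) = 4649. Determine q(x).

Write q(x) = ax^3 + bx^2 + cx + d. Substituting each data point gives a linear system:
  8a + 4b + 2c + d = 14
  125a + 25b + 5c + d = 371
  512a + 64b + 8c + d = 1700
  1331a + 121b + 11c + d = 4649
Solving the system yields a = 4, b = -6, c = 5, d = -4.
So q(x) = 4x^3 - 6x^2 + 5x - 4.
Check: q(5) = 371. ✓

q(x) = 4x^3 - 6x^2 + 5x - 4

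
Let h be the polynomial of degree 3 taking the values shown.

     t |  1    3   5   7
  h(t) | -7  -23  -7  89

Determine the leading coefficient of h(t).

Write h(t) = at^3 + bt^2 + ct + d. Substituting each data point gives a linear system:
  a + b + c + d = -7
  27a + 9b + 3c + d = -23
  125a + 25b + 5c + d = -7
  343a + 49b + 7c + d = 89
Solving the system yields a = 1, b = -5, c = -1, d = -2.
So h(t) = t³ - 5t² - t - 2.
The leading coefficient is 1.

1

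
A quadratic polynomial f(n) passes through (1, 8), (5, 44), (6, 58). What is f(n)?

f(n) = n^2 + 3n + 4

Write f(n) = an^2 + bn + c. Substituting each data point gives a linear system:
  a + b + c = 8
  25a + 5b + c = 44
  36a + 6b + c = 58
Solving the system yields a = 1, b = 3, c = 4.
So f(n) = n^2 + 3n + 4.
Check: f(6) = 58. ✓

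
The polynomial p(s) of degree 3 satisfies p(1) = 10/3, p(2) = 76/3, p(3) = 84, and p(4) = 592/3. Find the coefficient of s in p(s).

0

Write p(s) = as^3 + bs^2 + cs + d. Substituting each data point gives a linear system:
  a + b + c + d = 10/3
  8a + 4b + 2c + d = 76/3
  27a + 9b + 3c + d = 84
  64a + 16b + 4c + d = 592/3
Solving the system yields a = 3, b = 1/3, c = 0, d = 0.
So p(s) = 3s^3 + (1/3)s^2.
The coefficient of s is 0.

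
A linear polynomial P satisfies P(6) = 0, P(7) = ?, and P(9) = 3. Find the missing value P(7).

1

The 2 known points determine the degree-1 polynomial uniquely.
Write P(x) = ax + b. Substituting each data point gives a linear system:
  6a + b = 0
  9a + b = 3
Solving the system yields a = 1, b = -6.
So P(x) = x - 6.
Then P(7) = 1.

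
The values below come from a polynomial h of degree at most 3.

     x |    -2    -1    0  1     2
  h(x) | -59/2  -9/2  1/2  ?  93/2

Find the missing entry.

19/2

On equispaced nodes a degree-3 polynomial has vanishing fourth forward difference, so
  h(-2) - 4·h(-1) + 6·h(0) - 4·h(1) + h(2) = 0.
Substituting the known values and solving for h(1):
  -4·h(1) = -38
  h(1) = 19/2.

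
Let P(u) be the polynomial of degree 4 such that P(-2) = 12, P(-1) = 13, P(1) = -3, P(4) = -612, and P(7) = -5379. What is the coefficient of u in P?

-6

Write P(u) = au^4 + bu^3 + cu^2 + du + e. Substituting each data point gives a linear system:
  16a - 8b + 4c - 2d + e = 12
  a - b + c - d + e = 13
  a + b + c + d + e = -3
  256a + 64b + 16c + 4d + e = -612
  2401a + 343b + 49c + 7d + e = -5379
Solving the system yields a = -2, b = -2, c = 3, d = -6, e = 4.
So P(u) = -2u^4 - 2u^3 + 3u^2 - 6u + 4.
The coefficient of u is -6.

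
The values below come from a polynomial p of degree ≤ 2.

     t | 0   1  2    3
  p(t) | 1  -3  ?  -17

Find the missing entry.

-9

The 3 known points determine the degree-2 polynomial uniquely.
Write p(t) = at^2 + bt + c. Substituting each data point gives a linear system:
  c = 1
  a + b + c = -3
  9a + 3b + c = -17
Solving the system yields a = -1, b = -3, c = 1.
So p(t) = -t^2 - 3t + 1.
Then p(2) = -9.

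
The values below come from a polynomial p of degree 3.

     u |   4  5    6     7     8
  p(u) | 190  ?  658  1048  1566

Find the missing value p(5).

378

The 4 known points determine the degree-3 polynomial uniquely.
Write p(u) = au^3 + bu^2 + cu + d. Substituting each data point gives a linear system:
  64a + 16b + 4c + d = 190
  216a + 36b + 6c + d = 658
  343a + 49b + 7c + d = 1048
  512a + 64b + 8c + d = 1566
Solving the system yields a = 3, b = 1, c = -4, d = -2.
So p(u) = 3u^3 + u^2 - 4u - 2.
Then p(5) = 378.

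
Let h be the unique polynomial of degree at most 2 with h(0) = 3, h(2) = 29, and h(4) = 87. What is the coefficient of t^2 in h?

Write h(t) = at^2 + bt + c. Substituting each data point gives a linear system:
  c = 3
  4a + 2b + c = 29
  16a + 4b + c = 87
Solving the system yields a = 4, b = 5, c = 3.
So h(t) = 4t^2 + 5t + 3.
The leading coefficient is 4.

4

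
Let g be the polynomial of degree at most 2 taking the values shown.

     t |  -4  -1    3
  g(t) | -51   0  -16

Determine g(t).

g(t) = -3t^2 + 2t + 5

Write g(t) = at^2 + bt + c. Substituting each data point gives a linear system:
  16a - 4b + c = -51
  a - b + c = 0
  9a + 3b + c = -16
Solving the system yields a = -3, b = 2, c = 5.
So g(t) = -3t^2 + 2t + 5.
Check: g(3) = -16. ✓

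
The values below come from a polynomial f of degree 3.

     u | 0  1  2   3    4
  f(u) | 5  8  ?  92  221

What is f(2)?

29

On equispaced nodes a degree-3 polynomial has vanishing fourth forward difference, so
  f(0) - 4·f(1) + 6·f(2) - 4·f(3) + f(4) = 0.
Substituting the known values and solving for f(2):
  6·f(2) = 174
  f(2) = 29.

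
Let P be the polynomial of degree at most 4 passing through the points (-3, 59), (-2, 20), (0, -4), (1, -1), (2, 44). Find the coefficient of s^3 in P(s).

Write P(s) = as^4 + bs^3 + cs^2 + ds + e. Substituting each data point gives a linear system:
  81a - 27b + 9c - 3d + e = 59
  16a - 8b + 4c - 2d + e = 20
  e = -4
  a + b + c + d + e = -1
  16a + 8b + 4c + 2d + e = 44
Solving the system yields a = 1, b = 3, c = 5, d = -6, e = -4.
So P(s) = s^4 + 3s^3 + 5s^2 - 6s - 4.
The coefficient of s^3 is 3.

3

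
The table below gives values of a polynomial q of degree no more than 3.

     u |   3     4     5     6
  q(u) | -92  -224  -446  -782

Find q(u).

q(u) = -4u^3 + 3u^2 - 5u + 4

Using the Lagrange interpolation formula with nodes 3, 4, 5, 6:
  L_0(u) = (u - 4)(u - 5)(u - 6) / -6
  L_1(u) = (u - 3)(u - 5)(u - 6) / 2
  L_2(u) = (u - 3)(u - 4)(u - 6) / -2
  L_3(u) = (u - 3)(u - 4)(u - 5) / 6
Then q(u) = -92·L_0(u) - 224·L_1(u) - 446·L_2(u) - 782·L_3(u).
Expanding and collecting terms gives q(u) = -4u^3 + 3u^2 - 5u + 4.
Check: q(4) = -224. ✓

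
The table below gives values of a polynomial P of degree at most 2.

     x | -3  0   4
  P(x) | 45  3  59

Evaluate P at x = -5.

Write P(x) = ax^2 + bx + c. Substituting each data point gives a linear system:
  9a - 3b + c = 45
  c = 3
  16a + 4b + c = 59
Solving the system yields a = 4, b = -2, c = 3.
So P(x) = 4x² - 2x + 3.
Then P(-5) = 113.

113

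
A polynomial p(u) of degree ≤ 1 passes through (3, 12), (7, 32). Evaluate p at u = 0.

Write p(u) = au + b. Substituting each data point gives a linear system:
  3a + b = 12
  7a + b = 32
Solving the system yields a = 5, b = -3.
So p(u) = 5u - 3.
Then p(0) = -3.

-3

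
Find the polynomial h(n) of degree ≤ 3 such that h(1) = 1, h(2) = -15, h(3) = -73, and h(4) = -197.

h(n) = -4n^3 + 3n^2 + 3n - 1

Write h(n) = an^3 + bn^2 + cn + d. Substituting each data point gives a linear system:
  a + b + c + d = 1
  8a + 4b + 2c + d = -15
  27a + 9b + 3c + d = -73
  64a + 16b + 4c + d = -197
Solving the system yields a = -4, b = 3, c = 3, d = -1.
So h(n) = -4n^3 + 3n^2 + 3n - 1.
Check: h(2) = -15. ✓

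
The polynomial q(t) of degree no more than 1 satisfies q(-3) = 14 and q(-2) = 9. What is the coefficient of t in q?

-5

Write q(t) = at + b. Substituting each data point gives a linear system:
  -3a + b = 14
  -2a + b = 9
Solving the system yields a = -5, b = -1.
So q(t) = -5t - 1.
The leading coefficient is -5.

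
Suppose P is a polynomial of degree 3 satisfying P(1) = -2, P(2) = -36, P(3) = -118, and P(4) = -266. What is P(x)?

P(x) = -3x^3 - 6x^2 + 5x + 2

Using the Lagrange interpolation formula with nodes 1, 2, 3, 4:
  L_0(x) = (x - 2)(x - 3)(x - 4) / -6
  L_1(x) = (x - 1)(x - 3)(x - 4) / 2
  L_2(x) = (x - 1)(x - 2)(x - 4) / -2
  L_3(x) = (x - 1)(x - 2)(x - 3) / 6
Then P(x) = -2·L_0(x) - 36·L_1(x) - 118·L_2(x) - 266·L_3(x).
Expanding and collecting terms gives P(x) = -3x^3 - 6x^2 + 5x + 2.
Check: P(2) = -36. ✓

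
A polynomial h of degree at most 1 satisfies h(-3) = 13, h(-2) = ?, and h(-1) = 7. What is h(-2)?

On equispaced nodes a degree-1 polynomial has vanishing second forward difference, so
  h(-3) - 2·h(-2) + h(-1) = 0.
Substituting the known values and solving for h(-2):
  -2·h(-2) = -20
  h(-2) = 10.

10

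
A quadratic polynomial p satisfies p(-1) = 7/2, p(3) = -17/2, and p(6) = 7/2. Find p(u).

Write p(u) = au^2 + bu + c. Substituting each data point gives a linear system:
  a - b + c = 7/2
  9a + 3b + c = -17/2
  36a + 6b + c = 7/2
Solving the system yields a = 1, b = -5, c = -5/2.
So p(u) = u^2 - 5u - 5/2.
Check: p(-1) = 7/2. ✓

p(u) = u^2 - 5u - 5/2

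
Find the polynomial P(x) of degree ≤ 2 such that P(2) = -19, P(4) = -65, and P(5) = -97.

Write P(x) = ax^2 + bx + c. Substituting each data point gives a linear system:
  4a + 2b + c = -19
  16a + 4b + c = -65
  25a + 5b + c = -97
Solving the system yields a = -3, b = -5, c = 3.
So P(x) = -3x² - 5x + 3.
Check: P(5) = -97. ✓

P(x) = -3x^2 - 5x + 3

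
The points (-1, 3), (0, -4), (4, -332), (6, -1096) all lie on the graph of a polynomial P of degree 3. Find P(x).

Write P(x) = ax^3 + bx^2 + cx + d. Substituting each data point gives a linear system:
  -a + b - c + d = 3
  d = -4
  64a + 16b + 4c + d = -332
  216a + 36b + 6c + d = -1096
Solving the system yields a = -5, b = 0, c = -2, d = -4.
So P(x) = -5x^3 - 2x - 4.
Check: P(-1) = 3. ✓

P(x) = -5x^3 - 2x - 4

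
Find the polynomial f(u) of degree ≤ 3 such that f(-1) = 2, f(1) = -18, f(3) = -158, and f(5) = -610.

f(u) = -4u^3 - 3u^2 - 6u - 5

Write f(u) = au^3 + bu^2 + cu + d. Substituting each data point gives a linear system:
  -a + b - c + d = 2
  a + b + c + d = -18
  27a + 9b + 3c + d = -158
  125a + 25b + 5c + d = -610
Solving the system yields a = -4, b = -3, c = -6, d = -5.
So f(u) = -4u³ - 3u² - 6u - 5.
Check: f(-1) = 2. ✓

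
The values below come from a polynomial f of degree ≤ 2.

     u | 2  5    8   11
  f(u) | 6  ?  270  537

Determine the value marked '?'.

93

On equispaced nodes a degree-2 polynomial has vanishing third forward difference, so
  - f(2) + 3·f(5) - 3·f(8) + f(11) = 0.
Substituting the known values and solving for f(5):
  3·f(5) = 279
  f(5) = 93.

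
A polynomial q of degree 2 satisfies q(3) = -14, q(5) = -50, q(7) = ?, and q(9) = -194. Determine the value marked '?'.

-110

The 3 known points determine the degree-2 polynomial uniquely.
Write q(n) = an^2 + bn + c. Substituting each data point gives a linear system:
  9a + 3b + c = -14
  25a + 5b + c = -50
  81a + 9b + c = -194
Solving the system yields a = -3, b = 6, c = -5.
So q(n) = -3n^2 + 6n - 5.
Then q(7) = -110.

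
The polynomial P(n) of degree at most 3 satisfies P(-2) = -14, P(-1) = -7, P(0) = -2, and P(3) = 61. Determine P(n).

Write P(n) = an^3 + bn^2 + cn + d. Substituting each data point gives a linear system:
  -8a + 4b - 2c + d = -14
  -a + b - c + d = -7
  d = -2
  27a + 9b + 3c + d = 61
Solving the system yields a = 1, b = 2, c = 6, d = -2.
So P(n) = n^3 + 2n^2 + 6n - 2.
Check: P(3) = 61. ✓

P(n) = n^3 + 2n^2 + 6n - 2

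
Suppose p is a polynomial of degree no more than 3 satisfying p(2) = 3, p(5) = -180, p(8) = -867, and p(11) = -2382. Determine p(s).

p(s) = -2s^3 + 2s^2 + 3s + 5

Write p(s) = as^3 + bs^2 + cs + d. Substituting each data point gives a linear system:
  8a + 4b + 2c + d = 3
  125a + 25b + 5c + d = -180
  512a + 64b + 8c + d = -867
  1331a + 121b + 11c + d = -2382
Solving the system yields a = -2, b = 2, c = 3, d = 5.
So p(s) = -2s³ + 2s² + 3s + 5.
Check: p(5) = -180. ✓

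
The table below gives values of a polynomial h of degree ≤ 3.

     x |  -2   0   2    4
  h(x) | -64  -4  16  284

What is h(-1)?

-11

Using the Lagrange interpolation formula with nodes -2, 0, 2, 4:
  L_0(x) = x(x - 2)(x - 4) / -48
  L_1(x) = (x + 2)(x - 2)(x - 4) / 16
  L_2(x) = (x + 2)x(x - 4) / -16
  L_3(x) = (x + 2)x(x - 2) / 48
Then h(x) = -64·L_0(x) - 4·L_1(x) + 16·L_2(x) + 284·L_3(x).
Expanding and collecting terms gives h(x) = 6x^3 - 5x^2 - 4x - 4.
Evaluating at x = -1: h(-1) = -11.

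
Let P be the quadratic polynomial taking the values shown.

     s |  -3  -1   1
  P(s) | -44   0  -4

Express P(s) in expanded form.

P(s) = -6s^2 - 2s + 4

Write P(s) = as^2 + bs + c. Substituting each data point gives a linear system:
  9a - 3b + c = -44
  a - b + c = 0
  a + b + c = -4
Solving the system yields a = -6, b = -2, c = 4.
So P(s) = -6s² - 2s + 4.
Check: P(-3) = -44. ✓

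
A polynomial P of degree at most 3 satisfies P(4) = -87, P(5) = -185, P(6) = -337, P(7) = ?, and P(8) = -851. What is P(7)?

On equispaced nodes a degree-3 polynomial has vanishing fourth forward difference, so
  P(4) - 4·P(5) + 6·P(6) - 4·P(7) + P(8) = 0.
Substituting the known values and solving for P(7):
  -4·P(7) = 2220
  P(7) = -555.

-555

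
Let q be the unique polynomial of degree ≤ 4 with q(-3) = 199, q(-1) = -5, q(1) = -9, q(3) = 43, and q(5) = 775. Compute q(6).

1801

Using the Lagrange interpolation formula with nodes -3, -1, 1, 3, 5:
  L_0(x) = (x + 1)(x - 1)(x - 3)(x - 5) / 384
  L_1(x) = (x + 3)(x - 1)(x - 3)(x - 5) / -96
  L_2(x) = (x + 3)(x + 1)(x - 3)(x - 5) / 64
  L_3(x) = (x + 3)(x + 1)(x - 1)(x - 5) / -96
  L_4(x) = (x + 3)(x + 1)(x - 1)(x - 3) / 384
Then q(x) = 199·L_0(x) - 5·L_1(x) - 9·L_2(x) + 43·L_3(x) + 775·L_4(x).
Expanding and collecting terms gives q(x) = 2x^4 - 3x^3 - 4x^2 + x - 5.
Evaluating at x = 6: q(6) = 1801.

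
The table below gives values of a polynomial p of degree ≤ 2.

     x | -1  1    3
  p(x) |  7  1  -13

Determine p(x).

Using the Lagrange interpolation formula with nodes -1, 1, 3:
  L_0(x) = (x - 1)(x - 3) / 8
  L_1(x) = (x + 1)(x - 3) / -4
  L_2(x) = (x + 1)(x - 1) / 8
Then p(x) = 7·L_0(x) + 1·L_1(x) - 13·L_2(x).
Expanding and collecting terms gives p(x) = -x^2 - 3x + 5.
Check: p(-1) = 7. ✓

p(x) = -x^2 - 3x + 5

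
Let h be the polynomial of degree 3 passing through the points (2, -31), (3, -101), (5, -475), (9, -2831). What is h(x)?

h(x) = -4x^3 + x^2 + x - 5

Using the Lagrange interpolation formula with nodes 2, 3, 5, 9:
  L_0(x) = (x - 3)(x - 5)(x - 9) / -21
  L_1(x) = (x - 2)(x - 5)(x - 9) / 12
  L_2(x) = (x - 2)(x - 3)(x - 9) / -24
  L_3(x) = (x - 2)(x - 3)(x - 5) / 168
Then h(x) = -31·L_0(x) - 101·L_1(x) - 475·L_2(x) - 2831·L_3(x).
Expanding and collecting terms gives h(x) = -4x^3 + x^2 + x - 5.
Check: h(9) = -2831. ✓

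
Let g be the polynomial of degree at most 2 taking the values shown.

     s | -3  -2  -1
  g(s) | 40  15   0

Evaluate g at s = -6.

Write g(s) = as^2 + bs + c. Substituting each data point gives a linear system:
  9a - 3b + c = 40
  4a - 2b + c = 15
  a - b + c = 0
Solving the system yields a = 5, b = 0, c = -5.
So g(s) = 5s^2 - 5.
Then g(-6) = 175.

175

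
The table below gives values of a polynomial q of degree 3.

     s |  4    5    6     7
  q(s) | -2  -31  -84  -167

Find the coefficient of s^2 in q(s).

3

Write q(s) = as^3 + bs^2 + cs + d. Substituting each data point gives a linear system:
  64a + 16b + 4c + d = -2
  125a + 25b + 5c + d = -31
  216a + 36b + 6c + d = -84
  343a + 49b + 7c + d = -167
Solving the system yields a = -1, b = 3, c = 5, d = -6.
So q(s) = -s³ + 3s² + 5s - 6.
The coefficient of s^2 is 3.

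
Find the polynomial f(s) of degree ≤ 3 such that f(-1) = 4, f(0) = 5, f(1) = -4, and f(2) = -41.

f(s) = -3s^3 - 5s^2 - s + 5

Write f(s) = as^3 + bs^2 + cs + d. Substituting each data point gives a linear system:
  -a + b - c + d = 4
  d = 5
  a + b + c + d = -4
  8a + 4b + 2c + d = -41
Solving the system yields a = -3, b = -5, c = -1, d = 5.
So f(s) = -3s^3 - 5s^2 - s + 5.
Check: f(1) = -4. ✓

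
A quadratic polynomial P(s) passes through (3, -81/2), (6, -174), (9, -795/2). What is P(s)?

P(s) = -5s^2 + (1/2)s + 3

Using the Lagrange interpolation formula with nodes 3, 6, 9:
  L_0(s) = (s - 6)(s - 9) / 18
  L_1(s) = (s - 3)(s - 9) / -9
  L_2(s) = (s - 3)(s - 6) / 18
Then P(s) = -81/2·L_0(s) - 174·L_1(s) - 795/2·L_2(s).
Expanding and collecting terms gives P(s) = -5s^2 + (1/2)s + 3.
Check: P(3) = -81/2. ✓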